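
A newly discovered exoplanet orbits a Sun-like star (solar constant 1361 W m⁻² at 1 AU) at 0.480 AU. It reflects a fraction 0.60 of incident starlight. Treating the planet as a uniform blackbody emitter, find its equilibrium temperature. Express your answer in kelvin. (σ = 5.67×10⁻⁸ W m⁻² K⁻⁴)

T_eq ≈ 319 K

Flux at 0.480 AU: S = 1361/0.480² = 5910 W m⁻².
Energy balance: absorbed = emitted ⇒ πR²·S(1−A) = 4πR²·σT_eq⁴, so T_eq⁴ = S(1−A)/(4σ).
T_eq = [5910 × 0.40 / (4 × 5.67×10⁻⁸)]^(1/4) = (1.04×10¹⁰)^(1/4) = 319 K.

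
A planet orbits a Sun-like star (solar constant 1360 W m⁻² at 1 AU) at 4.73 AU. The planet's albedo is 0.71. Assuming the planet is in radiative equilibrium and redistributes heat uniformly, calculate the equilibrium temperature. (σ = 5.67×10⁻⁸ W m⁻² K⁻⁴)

T_eq ≈ 93.9 K

Flux at 4.73 AU: S = 1360/4.73² = 60.8 W m⁻².
Energy balance: absorbed = emitted ⇒ πR²·S(1−A) = 4πR²·σT_eq⁴, so T_eq⁴ = S(1−A)/(4σ).
T_eq = [60.8 × 0.29 / (4 × 5.67×10⁻⁸)]^(1/4) = (7.77×10⁷)^(1/4) = 93.9 K.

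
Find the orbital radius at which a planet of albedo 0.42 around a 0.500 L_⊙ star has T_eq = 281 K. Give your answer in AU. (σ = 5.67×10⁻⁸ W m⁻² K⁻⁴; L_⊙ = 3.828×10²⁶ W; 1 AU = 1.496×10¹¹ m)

L = 0.500 × 3.828×10²⁶ = 1.91×10²⁶ W.
From T_eq⁴ = L(1−A)/(16πσd²): d = √[L(1−A)/(16πσT_eq⁴)].
d = √[1.91×10²⁶ × 0.58 / (16π × 5.67×10⁻⁸ × (281)⁴)] = 7.90×10¹⁰ m = 0.528 AU.

d ≈ 0.528 AU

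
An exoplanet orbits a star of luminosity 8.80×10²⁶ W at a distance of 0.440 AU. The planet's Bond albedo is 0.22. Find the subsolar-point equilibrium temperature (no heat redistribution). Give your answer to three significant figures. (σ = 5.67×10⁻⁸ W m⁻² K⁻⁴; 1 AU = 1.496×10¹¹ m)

d = 0.440 AU = 6.58×10¹⁰ m.
Flux: S = L/(4πd²) = 8.80×10²⁶/(4π×(6.58×10¹⁰)²) = 1.62×10⁴ W m⁻².
At the subsolar point the surface absorbs S(1−A) and emits σT⁴ per unit area — no factor of 4, since only the local patch is in balance.
T = [1.62×10⁴ × 0.78 / 5.67×10⁻⁸]^(1/4) = (2.22×10¹¹)^(1/4) = 687 K.

T_ss ≈ 687 K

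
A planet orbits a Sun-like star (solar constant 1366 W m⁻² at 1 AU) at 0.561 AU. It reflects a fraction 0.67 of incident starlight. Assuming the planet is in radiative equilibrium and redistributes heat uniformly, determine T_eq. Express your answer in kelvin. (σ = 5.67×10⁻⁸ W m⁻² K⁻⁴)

T_eq ≈ 282 K

Flux at 0.561 AU: S = 1366/0.561² = 4340 W m⁻².
Energy balance: absorbed = emitted ⇒ πR²·S(1−A) = 4πR²·σT_eq⁴, so T_eq⁴ = S(1−A)/(4σ).
T_eq = [4340 × 0.33 / (4 × 5.67×10⁻⁸)]^(1/4) = (6.32×10⁹)^(1/4) = 282 K.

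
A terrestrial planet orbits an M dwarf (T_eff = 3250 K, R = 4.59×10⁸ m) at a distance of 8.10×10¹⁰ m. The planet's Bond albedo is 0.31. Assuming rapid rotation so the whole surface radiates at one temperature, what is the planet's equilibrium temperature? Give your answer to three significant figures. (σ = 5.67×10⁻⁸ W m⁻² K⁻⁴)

L = 4πR_⋆²σT_⋆⁴ = 4π(4.59×10⁸)² × 5.67×10⁻⁸ × (3250)⁴ = 1.67×10²⁵ W.
S = L/(4πd²) = 203 W m⁻².
Energy balance: absorbed = emitted ⇒ πR²·S(1−A) = 4πR²·σT_eq⁴, so T_eq⁴ = S(1−A)/(4σ).
T_eq = [203 × 0.69 / (4 × 5.67×10⁻⁸)]^(1/4) = (6.18×10⁸)^(1/4) = 158 K.

T_eq ≈ 158 K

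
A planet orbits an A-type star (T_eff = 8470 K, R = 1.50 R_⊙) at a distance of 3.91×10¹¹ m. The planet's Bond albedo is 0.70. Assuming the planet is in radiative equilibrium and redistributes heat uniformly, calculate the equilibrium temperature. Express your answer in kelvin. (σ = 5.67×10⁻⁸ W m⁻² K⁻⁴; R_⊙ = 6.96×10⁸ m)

T_eq ≈ 229 K

R_⋆ = 1.50 × 6.96×10⁸ = 1.04×10⁹ m.
L = 4πR_⋆²σT_⋆⁴ = 4π(1.04×10⁹)² × 5.67×10⁻⁸ × (8470)⁴ = 4.00×10²⁷ W.
S = L/(4πd²) = 2080 W m⁻².
Energy balance: absorbed = emitted ⇒ πR²·S(1−A) = 4πR²·σT_eq⁴, so T_eq⁴ = S(1−A)/(4σ).
T_eq = [2080 × 0.30 / (4 × 5.67×10⁻⁸)]^(1/4) = (2.75×10⁹)^(1/4) = 229 K.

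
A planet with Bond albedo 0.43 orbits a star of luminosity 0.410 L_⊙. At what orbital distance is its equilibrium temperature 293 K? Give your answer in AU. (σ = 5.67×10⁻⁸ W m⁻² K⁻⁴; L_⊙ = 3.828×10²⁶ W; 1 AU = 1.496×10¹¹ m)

d ≈ 0.436 AU

L = 0.410 × 3.828×10²⁶ = 1.57×10²⁶ W.
From T_eq⁴ = L(1−A)/(16πσd²): d = √[L(1−A)/(16πσT_eq⁴)].
d = √[1.57×10²⁶ × 0.57 / (16π × 5.67×10⁻⁸ × (293)⁴)] = 6.53×10¹⁰ m = 0.436 AU.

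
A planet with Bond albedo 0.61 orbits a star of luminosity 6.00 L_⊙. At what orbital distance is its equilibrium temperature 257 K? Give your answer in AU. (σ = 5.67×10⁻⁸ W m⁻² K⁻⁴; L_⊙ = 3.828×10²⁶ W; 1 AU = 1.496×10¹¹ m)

d ≈ 1.79 AU

L = 6.00 × 3.828×10²⁶ = 2.30×10²⁷ W.
From T_eq⁴ = L(1−A)/(16πσd²): d = √[L(1−A)/(16πσT_eq⁴)].
d = √[2.30×10²⁷ × 0.39 / (16π × 5.67×10⁻⁸ × (257)⁴)] = 2.68×10¹¹ m = 1.79 AU.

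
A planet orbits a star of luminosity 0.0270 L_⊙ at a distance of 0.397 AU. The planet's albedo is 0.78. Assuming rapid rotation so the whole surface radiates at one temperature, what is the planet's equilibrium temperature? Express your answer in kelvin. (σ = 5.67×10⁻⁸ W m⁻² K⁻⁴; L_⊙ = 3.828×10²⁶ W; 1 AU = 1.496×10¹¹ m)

T_eq ≈ 123 K

d = 0.397 AU = 5.94×10¹⁰ m.
L = 0.0270 × 3.828×10²⁶ = 1.03×10²⁵ W.
Flux: S = L/(4πd²) = 1.03×10²⁵/(4π×(5.94×10¹⁰)²) = 233 W m⁻².
Energy balance: absorbed = emitted ⇒ πR²·S(1−A) = 4πR²·σT_eq⁴, so T_eq⁴ = S(1−A)/(4σ).
T_eq = [233 × 0.22 / (4 × 5.67×10⁻⁸)]^(1/4) = (2.26×10⁸)^(1/4) = 123 K.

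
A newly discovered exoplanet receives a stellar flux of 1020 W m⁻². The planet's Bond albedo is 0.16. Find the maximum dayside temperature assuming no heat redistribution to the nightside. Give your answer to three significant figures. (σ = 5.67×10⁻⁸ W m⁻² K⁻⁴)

T_ss ≈ 351 K

With no redistribution each surface element balances locally: S(1−A) = σT⁴.
T = [1020 × 0.84 / 5.67×10⁻⁸]^(1/4) = (1.51×10¹⁰)^(1/4) = 351 K.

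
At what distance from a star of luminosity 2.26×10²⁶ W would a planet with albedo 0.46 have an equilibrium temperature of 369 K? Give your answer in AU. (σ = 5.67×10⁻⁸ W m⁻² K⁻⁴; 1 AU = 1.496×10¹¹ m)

d ≈ 0.321 AU

From T_eq⁴ = L(1−A)/(16πσd²): d = √[L(1−A)/(16πσT_eq⁴)].
d = √[2.26×10²⁶ × 0.54 / (16π × 5.67×10⁻⁸ × (369)⁴)] = 4.81×10¹⁰ m = 0.321 AU.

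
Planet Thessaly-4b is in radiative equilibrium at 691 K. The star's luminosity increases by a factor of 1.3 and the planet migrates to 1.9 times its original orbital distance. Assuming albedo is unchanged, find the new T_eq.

T_eq ∝ L^(1/4) · d^(−1/2).
T′ = 691 × 1.3^(1/4) / 1.9^(1/2) = 535 K.

T_eq ≈ 535 K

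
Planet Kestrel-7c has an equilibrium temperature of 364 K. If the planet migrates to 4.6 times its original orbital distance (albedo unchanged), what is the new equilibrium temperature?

T_eq ∝ L^(1/4) · d^(−1/2).
T′ = 364 / 4.6^(1/2) = 170 K.

T_eq ≈ 170 K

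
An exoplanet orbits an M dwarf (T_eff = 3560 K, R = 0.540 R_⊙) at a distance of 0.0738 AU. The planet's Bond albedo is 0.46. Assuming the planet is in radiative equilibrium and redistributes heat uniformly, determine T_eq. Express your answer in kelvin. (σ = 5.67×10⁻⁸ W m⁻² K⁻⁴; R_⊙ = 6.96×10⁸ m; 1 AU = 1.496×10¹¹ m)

R_⋆ = 0.540 × 6.96×10⁸ = 3.76×10⁸ m.
d = 0.0738 AU = 1.10×10¹⁰ m.
L = 4πR_⋆²σT_⋆⁴ = 4π(3.76×10⁸)² × 5.67×10⁻⁸ × (3560)⁴ = 1.62×10²⁵ W.
S = L/(4πd²) = 1.06×10⁴ W m⁻².
Energy balance: absorbed = emitted ⇒ πR²·S(1−A) = 4πR²·σT_eq⁴, so T_eq⁴ = S(1−A)/(4σ).
T_eq = [1.06×10⁴ × 0.54 / (4 × 5.67×10⁻⁸)]^(1/4) = (2.51×10¹⁰)^(1/4) = 398 K.

T_eq ≈ 398 K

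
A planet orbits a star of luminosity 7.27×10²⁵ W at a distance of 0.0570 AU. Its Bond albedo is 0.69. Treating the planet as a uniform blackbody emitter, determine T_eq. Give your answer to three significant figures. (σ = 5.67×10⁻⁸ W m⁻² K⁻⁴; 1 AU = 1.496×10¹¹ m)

d = 0.0570 AU = 8.53×10⁹ m.
Flux: S = L/(4πd²) = 7.27×10²⁵/(4π×(8.53×10⁹)²) = 7.96×10⁴ W m⁻².
Energy balance: absorbed = emitted ⇒ πR²·S(1−A) = 4πR²·σT_eq⁴, so T_eq⁴ = S(1−A)/(4σ).
T_eq = [7.96×10⁴ × 0.31 / (4 × 5.67×10⁻⁸)]^(1/4) = (1.09×10¹¹)^(1/4) = 574 K.

T_eq ≈ 574 K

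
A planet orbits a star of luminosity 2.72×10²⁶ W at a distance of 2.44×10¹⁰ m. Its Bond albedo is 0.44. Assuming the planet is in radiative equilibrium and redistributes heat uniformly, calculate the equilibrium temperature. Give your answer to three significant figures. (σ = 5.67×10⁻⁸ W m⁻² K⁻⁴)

Flux: S = L/(4πd²) = 2.72×10²⁶/(4π×(2.44×10¹⁰)²) = 3.64×10⁴ W m⁻².
Energy balance: absorbed = emitted ⇒ πR²·S(1−A) = 4πR²·σT_eq⁴, so T_eq⁴ = S(1−A)/(4σ).
T_eq = [3.64×10⁴ × 0.56 / (4 × 5.67×10⁻⁸)]^(1/4) = (8.98×10¹⁰)^(1/4) = 547 K.

T_eq ≈ 547 K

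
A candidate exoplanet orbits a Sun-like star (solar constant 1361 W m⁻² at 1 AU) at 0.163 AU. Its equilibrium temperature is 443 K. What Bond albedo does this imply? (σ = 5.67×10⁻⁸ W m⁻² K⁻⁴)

A ≈ 0.83

Flux at 0.163 AU: S = 1361/0.163² = 5.12×10⁴ W m⁻².
From T_eq⁴ = S(1−A)/(4σ): 1−A = 4σT_eq⁴/S.
1−A = 4 × 5.67×10⁻⁸ × (443)⁴ / 5.12×10⁴ = 0.171.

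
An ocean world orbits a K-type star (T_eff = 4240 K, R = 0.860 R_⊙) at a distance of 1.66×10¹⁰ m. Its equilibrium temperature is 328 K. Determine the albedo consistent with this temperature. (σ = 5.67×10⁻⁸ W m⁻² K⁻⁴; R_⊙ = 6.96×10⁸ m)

R_⋆ = 0.860 × 6.96×10⁸ = 5.99×10⁸ m.
L = 4πR_⋆²σT_⋆⁴ = 4π(5.99×10⁸)² × 5.67×10⁻⁸ × (4240)⁴ = 8.25×10²⁵ W.
S = L/(4πd²) = 2.38×10⁴ W m⁻².
From T_eq⁴ = S(1−A)/(4σ): 1−A = 4σT_eq⁴/S.
1−A = 4 × 5.67×10⁻⁸ × (328)⁴ / 2.38×10⁴ = 0.110.

A ≈ 0.89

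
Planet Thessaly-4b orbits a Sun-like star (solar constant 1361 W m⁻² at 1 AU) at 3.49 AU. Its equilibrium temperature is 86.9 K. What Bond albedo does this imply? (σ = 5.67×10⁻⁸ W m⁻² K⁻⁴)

A ≈ 0.88

Flux at 3.49 AU: S = 1361/3.49² = 112 W m⁻².
From T_eq⁴ = S(1−A)/(4σ): 1−A = 4σT_eq⁴/S.
1−A = 4 × 5.67×10⁻⁸ × (86.9)⁴ / 112 = 0.116.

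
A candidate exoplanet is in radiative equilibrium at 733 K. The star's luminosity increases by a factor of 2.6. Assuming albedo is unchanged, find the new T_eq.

T_eq ∝ L^(1/4) · d^(−1/2).
T′ = 733 × 2.6^(1/4) = 931 K.

T_eq ≈ 931 K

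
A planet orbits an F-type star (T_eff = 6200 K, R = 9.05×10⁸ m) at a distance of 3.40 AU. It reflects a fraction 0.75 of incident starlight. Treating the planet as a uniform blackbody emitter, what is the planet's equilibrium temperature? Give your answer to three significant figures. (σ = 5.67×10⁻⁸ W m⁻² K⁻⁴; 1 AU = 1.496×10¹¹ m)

d = 3.40 AU = 5.09×10¹¹ m.
L = 4πR_⋆²σT_⋆⁴ = 4π(9.05×10⁸)² × 5.67×10⁻⁸ × (6200)⁴ = 8.62×10²⁶ W.
S = L/(4πd²) = 265 W m⁻².
Energy balance: absorbed = emitted ⇒ πR²·S(1−A) = 4πR²·σT_eq⁴, so T_eq⁴ = S(1−A)/(4σ).
T_eq = [265 × 0.25 / (4 × 5.67×10⁻⁸)]^(1/4) = (2.92×10⁸)^(1/4) = 131 K.

T_eq ≈ 131 K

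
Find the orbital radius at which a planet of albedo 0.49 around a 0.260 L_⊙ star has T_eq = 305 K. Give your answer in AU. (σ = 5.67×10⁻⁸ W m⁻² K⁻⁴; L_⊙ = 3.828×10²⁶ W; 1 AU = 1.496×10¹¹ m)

L = 0.260 × 3.828×10²⁶ = 9.95×10²⁵ W.
From T_eq⁴ = L(1−A)/(16πσd²): d = √[L(1−A)/(16πσT_eq⁴)].
d = √[9.95×10²⁵ × 0.51 / (16π × 5.67×10⁻⁸ × (305)⁴)] = 4.54×10¹⁰ m = 0.303 AU.

d ≈ 0.303 AU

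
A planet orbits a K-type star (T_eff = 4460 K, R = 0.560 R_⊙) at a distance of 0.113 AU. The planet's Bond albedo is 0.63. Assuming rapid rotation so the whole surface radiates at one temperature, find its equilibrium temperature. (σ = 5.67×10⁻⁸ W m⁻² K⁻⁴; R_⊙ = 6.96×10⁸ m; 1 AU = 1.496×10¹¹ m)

T_eq ≈ 373 K

R_⋆ = 0.560 × 6.96×10⁸ = 3.90×10⁸ m.
d = 0.113 AU = 1.69×10¹⁰ m.
L = 4πR_⋆²σT_⋆⁴ = 4π(3.90×10⁸)² × 5.67×10⁻⁸ × (4460)⁴ = 4.28×10²⁵ W.
S = L/(4πd²) = 1.19×10⁴ W m⁻².
Energy balance: absorbed = emitted ⇒ πR²·S(1−A) = 4πR²·σT_eq⁴, so T_eq⁴ = S(1−A)/(4σ).
T_eq = [1.19×10⁴ × 0.37 / (4 × 5.67×10⁻⁸)]^(1/4) = (1.95×10¹⁰)^(1/4) = 373 K.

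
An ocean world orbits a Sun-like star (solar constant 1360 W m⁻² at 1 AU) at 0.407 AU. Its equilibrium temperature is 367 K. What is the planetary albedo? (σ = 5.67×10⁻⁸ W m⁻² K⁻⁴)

Flux at 0.407 AU: S = 1360/0.407² = 8210 W m⁻².
From T_eq⁴ = S(1−A)/(4σ): 1−A = 4σT_eq⁴/S.
1−A = 4 × 5.67×10⁻⁸ × (367)⁴ / 8210 = 0.501.

A ≈ 0.50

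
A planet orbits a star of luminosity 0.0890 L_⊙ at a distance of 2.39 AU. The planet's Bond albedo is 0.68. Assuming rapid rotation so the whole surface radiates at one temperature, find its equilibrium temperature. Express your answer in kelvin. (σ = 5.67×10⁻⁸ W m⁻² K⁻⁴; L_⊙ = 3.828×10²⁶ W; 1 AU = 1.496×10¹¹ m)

d = 2.39 AU = 3.58×10¹¹ m.
L = 0.0890 × 3.828×10²⁶ = 3.41×10²⁵ W.
Flux: S = L/(4πd²) = 3.41×10²⁵/(4π×(3.58×10¹¹)²) = 21.2 W m⁻².
Energy balance: absorbed = emitted ⇒ πR²·S(1−A) = 4πR²·σT_eq⁴, so T_eq⁴ = S(1−A)/(4σ).
T_eq = [21.2 × 0.32 / (4 × 5.67×10⁻⁸)]^(1/4) = (2.99×10⁷)^(1/4) = 74.0 K.

T_eq ≈ 74.0 K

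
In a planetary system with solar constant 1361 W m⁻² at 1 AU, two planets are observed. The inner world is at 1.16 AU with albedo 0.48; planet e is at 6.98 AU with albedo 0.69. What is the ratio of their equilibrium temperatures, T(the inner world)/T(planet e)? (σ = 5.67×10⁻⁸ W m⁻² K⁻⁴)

T_eq = [S₀(1−A)/(4σd²)]^(1/4), so T ∝ (1−A)^(1/4) / √d.
T₁ = [1361×0.52/(4×5.67×10⁻⁸×1.16²)]^(1/4) = 219.44 K.
T₂ = [1361×0.31/(4×5.67×10⁻⁸×6.98²)]^(1/4) = 78.61 K.

T₁/T₂ ≈ 2.792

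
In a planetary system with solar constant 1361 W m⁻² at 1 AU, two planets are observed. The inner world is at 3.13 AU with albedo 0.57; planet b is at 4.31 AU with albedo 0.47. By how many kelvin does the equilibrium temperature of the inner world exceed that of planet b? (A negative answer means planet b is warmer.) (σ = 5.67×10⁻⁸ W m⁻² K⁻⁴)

T_eq = [S₀(1−A)/(4σd²)]^(1/4), so T ∝ (1−A)^(1/4) / √d.
T₁ = [1361×0.43/(4×5.67×10⁻⁸×3.13²)]^(1/4) = 127.39 K.
T₂ = [1361×0.53/(4×5.67×10⁻⁸×4.31²)]^(1/4) = 114.39 K.

ΔT ≈ 13.0 K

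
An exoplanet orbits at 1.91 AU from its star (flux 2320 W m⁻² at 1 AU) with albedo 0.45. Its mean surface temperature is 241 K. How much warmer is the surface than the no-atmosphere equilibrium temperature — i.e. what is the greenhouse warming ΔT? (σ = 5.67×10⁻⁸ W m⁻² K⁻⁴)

ΔT ≈ 42.8 K

S = 2320/1.91² = 635.9 W m⁻².
T_eq = [S(1−A)/(4σ)]^(1/4) = [635.9×0.55/(4×5.67×10⁻⁸)]^(1/4) = 198.2 K.
ΔT = T_surf − T_eq = 241 − 198.2.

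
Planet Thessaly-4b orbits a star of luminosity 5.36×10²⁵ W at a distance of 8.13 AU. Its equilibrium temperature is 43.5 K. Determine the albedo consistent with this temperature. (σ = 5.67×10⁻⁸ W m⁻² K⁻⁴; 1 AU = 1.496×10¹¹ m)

A ≈ 0.72

d = 8.13 AU = 1.22×10¹² m.
Flux: S = L/(4πd²) = 5.36×10²⁵/(4π×(1.22×10¹²)²) = 2.88 W m⁻².
From T_eq⁴ = S(1−A)/(4σ): 1−A = 4σT_eq⁴/S.
1−A = 4 × 5.67×10⁻⁸ × (43.5)⁴ / 2.88 = 0.282.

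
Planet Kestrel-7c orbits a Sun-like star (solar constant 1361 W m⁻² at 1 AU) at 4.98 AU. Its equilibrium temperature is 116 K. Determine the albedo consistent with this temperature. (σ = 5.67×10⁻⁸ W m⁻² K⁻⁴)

A ≈ 0.25

Flux at 4.98 AU: S = 1361/4.98² = 54.9 W m⁻².
From T_eq⁴ = S(1−A)/(4σ): 1−A = 4σT_eq⁴/S.
1−A = 4 × 5.67×10⁻⁸ × (116)⁴ / 54.9 = 0.748.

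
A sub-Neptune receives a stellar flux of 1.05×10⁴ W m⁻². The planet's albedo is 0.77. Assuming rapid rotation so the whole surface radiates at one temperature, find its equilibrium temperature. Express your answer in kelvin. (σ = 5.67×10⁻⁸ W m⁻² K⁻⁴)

T_eq ≈ 321 K

Energy balance: absorbed = emitted ⇒ πR²·S(1−A) = 4πR²·σT_eq⁴, so T_eq⁴ = S(1−A)/(4σ).
T_eq = [1.05×10⁴ × 0.23 / (4 × 5.67×10⁻⁸)]^(1/4) = (1.06×10¹⁰)^(1/4) = 321 K.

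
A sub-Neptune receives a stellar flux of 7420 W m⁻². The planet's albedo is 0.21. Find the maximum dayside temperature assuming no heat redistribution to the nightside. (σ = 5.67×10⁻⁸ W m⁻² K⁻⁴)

T_ss ≈ 567 K

With no redistribution each surface element balances locally: S(1−A) = σT⁴.
T = [7420 × 0.79 / 5.67×10⁻⁸]^(1/4) = (1.03×10¹¹)^(1/4) = 567 K.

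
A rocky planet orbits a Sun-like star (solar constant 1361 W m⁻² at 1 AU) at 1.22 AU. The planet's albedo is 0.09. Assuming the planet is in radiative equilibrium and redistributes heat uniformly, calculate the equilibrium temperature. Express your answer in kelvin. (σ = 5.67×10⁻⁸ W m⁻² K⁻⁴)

T_eq ≈ 246 K

Flux at 1.22 AU: S = 1361/1.22² = 914 W m⁻².
Energy balance: absorbed = emitted ⇒ πR²·S(1−A) = 4πR²·σT_eq⁴, so T_eq⁴ = S(1−A)/(4σ).
T_eq = [914 × 0.91 / (4 × 5.67×10⁻⁸)]^(1/4) = (3.67×10⁹)^(1/4) = 246 K.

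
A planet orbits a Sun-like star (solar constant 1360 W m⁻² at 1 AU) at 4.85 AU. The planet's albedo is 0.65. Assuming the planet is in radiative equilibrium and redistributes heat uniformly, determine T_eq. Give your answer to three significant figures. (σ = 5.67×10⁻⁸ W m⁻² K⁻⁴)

T_eq ≈ 97.2 K

Flux at 4.85 AU: S = 1360/4.85² = 57.8 W m⁻².
Energy balance: absorbed = emitted ⇒ πR²·S(1−A) = 4πR²·σT_eq⁴, so T_eq⁴ = S(1−A)/(4σ).
T_eq = [57.8 × 0.35 / (4 × 5.67×10⁻⁸)]^(1/4) = (8.92×10⁷)^(1/4) = 97.2 K.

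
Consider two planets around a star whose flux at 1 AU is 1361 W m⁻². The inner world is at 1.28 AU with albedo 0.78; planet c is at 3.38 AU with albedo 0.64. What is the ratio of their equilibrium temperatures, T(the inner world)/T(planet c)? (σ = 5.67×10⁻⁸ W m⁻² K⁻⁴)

T₁/T₂ ≈ 1.437

T_eq = [S₀(1−A)/(4σd²)]^(1/4), so T ∝ (1−A)^(1/4) / √d.
T₁ = [1361×0.22/(4×5.67×10⁻⁸×1.28²)]^(1/4) = 168.48 K.
T₂ = [1361×0.36/(4×5.67×10⁻⁸×3.38²)]^(1/4) = 117.27 K.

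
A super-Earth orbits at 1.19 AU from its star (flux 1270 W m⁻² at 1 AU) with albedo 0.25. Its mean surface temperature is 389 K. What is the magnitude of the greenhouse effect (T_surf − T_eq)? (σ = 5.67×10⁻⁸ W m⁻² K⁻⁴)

ΔT ≈ 155.6 K

S = 1270/1.19² = 896.8 W m⁻².
T_eq = [S(1−A)/(4σ)]^(1/4) = [896.8×0.75/(4×5.67×10⁻⁸)]^(1/4) = 233.4 K.
ΔT = T_surf − T_eq = 389 − 233.4.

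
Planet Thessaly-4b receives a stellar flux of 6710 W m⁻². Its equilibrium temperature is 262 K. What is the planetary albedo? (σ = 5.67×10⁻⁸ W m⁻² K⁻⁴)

From T_eq⁴ = S(1−A)/(4σ): 1−A = 4σT_eq⁴/S.
1−A = 4 × 5.67×10⁻⁸ × (262)⁴ / 6710 = 0.159.

A ≈ 0.84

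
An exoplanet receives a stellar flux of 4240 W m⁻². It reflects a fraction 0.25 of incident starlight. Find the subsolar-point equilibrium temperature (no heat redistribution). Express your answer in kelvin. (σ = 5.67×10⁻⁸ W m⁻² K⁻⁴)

T_ss ≈ 487 K

At the subsolar point the surface absorbs S(1−A) and emits σT⁴ per unit area — no factor of 4, since only the local patch is in balance.
T = [4240 × 0.75 / 5.67×10⁻⁸]^(1/4) = (5.61×10¹⁰)^(1/4) = 487 K.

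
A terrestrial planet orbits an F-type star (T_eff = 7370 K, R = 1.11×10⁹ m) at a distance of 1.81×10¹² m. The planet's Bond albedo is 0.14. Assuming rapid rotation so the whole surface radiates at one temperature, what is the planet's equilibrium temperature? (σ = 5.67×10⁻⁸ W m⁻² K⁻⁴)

L = 4πR_⋆²σT_⋆⁴ = 4π(1.11×10⁹)² × 5.67×10⁻⁸ × (7370)⁴ = 2.59×10²⁷ W.
S = L/(4πd²) = 62.9 W m⁻².
Energy balance: absorbed = emitted ⇒ πR²·S(1−A) = 4πR²·σT_eq⁴, so T_eq⁴ = S(1−A)/(4σ).
T_eq = [62.9 × 0.86 / (4 × 5.67×10⁻⁸)]^(1/4) = (2.39×10⁸)^(1/4) = 124 K.

T_eq ≈ 124 K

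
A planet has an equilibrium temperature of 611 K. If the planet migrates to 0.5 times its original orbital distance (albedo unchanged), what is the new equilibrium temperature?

T_eq ∝ L^(1/4) · d^(−1/2).
T′ = 611 / 0.5^(1/2) = 864 K.

T_eq ≈ 864 K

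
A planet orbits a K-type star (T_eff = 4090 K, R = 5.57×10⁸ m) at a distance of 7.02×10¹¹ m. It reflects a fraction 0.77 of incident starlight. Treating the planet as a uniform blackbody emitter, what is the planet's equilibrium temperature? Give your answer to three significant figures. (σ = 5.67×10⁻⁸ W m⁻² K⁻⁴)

T_eq ≈ 56.4 K

L = 4πR_⋆²σT_⋆⁴ = 4π(5.57×10⁸)² × 5.67×10⁻⁸ × (4090)⁴ = 6.19×10²⁵ W.
S = L/(4πd²) = 9.99 W m⁻².
Energy balance: absorbed = emitted ⇒ πR²·S(1−A) = 4πR²·σT_eq⁴, so T_eq⁴ = S(1−A)/(4σ).
T_eq = [9.99 × 0.23 / (4 × 5.67×10⁻⁸)]^(1/4) = (1.01×10⁷)^(1/4) = 56.4 K.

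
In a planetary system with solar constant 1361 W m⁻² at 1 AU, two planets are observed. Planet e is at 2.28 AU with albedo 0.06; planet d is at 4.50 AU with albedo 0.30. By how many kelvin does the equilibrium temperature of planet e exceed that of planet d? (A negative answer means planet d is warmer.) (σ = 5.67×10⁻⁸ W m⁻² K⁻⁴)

ΔT ≈ 61.5 K

T_eq = [S₀(1−A)/(4σd²)]^(1/4), so T ∝ (1−A)^(1/4) / √d.
T₁ = [1361×0.94/(4×5.67×10⁻⁸×2.28²)]^(1/4) = 181.50 K.
T₂ = [1361×0.70/(4×5.67×10⁻⁸×4.50²)]^(1/4) = 120.01 K.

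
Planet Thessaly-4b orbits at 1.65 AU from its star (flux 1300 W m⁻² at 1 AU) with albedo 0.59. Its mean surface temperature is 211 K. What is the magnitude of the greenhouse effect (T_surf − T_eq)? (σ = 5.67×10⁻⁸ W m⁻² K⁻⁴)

S = 1300/1.65² = 477.5 W m⁻².
T_eq = [S(1−A)/(4σ)]^(1/4) = [477.5×0.41/(4×5.67×10⁻⁸)]^(1/4) = 171.4 K.
ΔT = T_surf − T_eq = 211 − 171.4.

ΔT ≈ 39.6 K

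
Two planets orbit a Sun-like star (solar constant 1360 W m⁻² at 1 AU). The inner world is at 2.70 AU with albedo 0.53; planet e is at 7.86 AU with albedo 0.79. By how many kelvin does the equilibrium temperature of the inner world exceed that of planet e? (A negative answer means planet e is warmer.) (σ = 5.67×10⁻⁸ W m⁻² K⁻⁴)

T_eq = [S₀(1−A)/(4σd²)]^(1/4), so T ∝ (1−A)^(1/4) / √d.
T₁ = [1360×0.47/(4×5.67×10⁻⁸×2.70²)]^(1/4) = 140.22 K.
T₂ = [1360×0.21/(4×5.67×10⁻⁸×7.86²)]^(1/4) = 67.19 K.

ΔT ≈ 73.0 K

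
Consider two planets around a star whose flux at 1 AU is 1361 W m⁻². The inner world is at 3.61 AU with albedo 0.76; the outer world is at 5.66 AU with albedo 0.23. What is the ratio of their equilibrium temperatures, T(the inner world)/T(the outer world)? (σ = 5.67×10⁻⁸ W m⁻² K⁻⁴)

T_eq = [S₀(1−A)/(4σd²)]^(1/4), so T ∝ (1−A)^(1/4) / √d.
T₁ = [1361×0.24/(4×5.67×10⁻⁸×3.61²)]^(1/4) = 102.53 K.
T₂ = [1361×0.77/(4×5.67×10⁻⁸×5.66²)]^(1/4) = 109.59 K.

T₁/T₂ ≈ 0.936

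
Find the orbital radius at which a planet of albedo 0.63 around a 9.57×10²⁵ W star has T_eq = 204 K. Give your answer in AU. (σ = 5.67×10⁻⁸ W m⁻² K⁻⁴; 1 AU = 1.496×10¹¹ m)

From T_eq⁴ = L(1−A)/(16πσd²): d = √[L(1−A)/(16πσT_eq⁴)].
d = √[9.57×10²⁵ × 0.37 / (16π × 5.67×10⁻⁸ × (204)⁴)] = 8.47×10¹⁰ m = 0.566 AU.

d ≈ 0.566 AU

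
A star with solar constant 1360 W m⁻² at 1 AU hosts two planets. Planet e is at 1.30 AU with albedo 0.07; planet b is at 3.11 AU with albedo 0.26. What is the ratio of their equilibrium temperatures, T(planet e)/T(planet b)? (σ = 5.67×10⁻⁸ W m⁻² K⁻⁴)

T₁/T₂ ≈ 1.638

T_eq = [S₀(1−A)/(4σd²)]^(1/4), so T ∝ (1−A)^(1/4) / √d.
T₁ = [1360×0.93/(4×5.67×10⁻⁸×1.30²)]^(1/4) = 239.68 K.
T₂ = [1360×0.74/(4×5.67×10⁻⁸×3.11²)]^(1/4) = 146.35 K.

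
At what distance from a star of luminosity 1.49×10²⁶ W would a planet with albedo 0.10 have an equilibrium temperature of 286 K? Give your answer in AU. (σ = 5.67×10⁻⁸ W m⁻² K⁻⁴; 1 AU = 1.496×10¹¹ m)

From T_eq⁴ = L(1−A)/(16πσd²): d = √[L(1−A)/(16πσT_eq⁴)].
d = √[1.49×10²⁶ × 0.90 / (16π × 5.67×10⁻⁸ × (286)⁴)] = 8.39×10¹⁰ m = 0.561 AU.

d ≈ 0.561 AU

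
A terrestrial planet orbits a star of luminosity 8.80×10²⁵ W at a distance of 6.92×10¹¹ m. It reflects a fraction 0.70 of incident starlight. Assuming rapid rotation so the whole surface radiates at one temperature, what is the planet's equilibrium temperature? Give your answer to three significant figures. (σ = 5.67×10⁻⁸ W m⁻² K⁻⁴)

Flux: S = L/(4πd²) = 8.80×10²⁵/(4π×(6.92×10¹¹)²) = 14.6 W m⁻².
Energy balance: absorbed = emitted ⇒ πR²·S(1−A) = 4πR²·σT_eq⁴, so T_eq⁴ = S(1−A)/(4σ).
T_eq = [14.6 × 0.30 / (4 × 5.67×10⁻⁸)]^(1/4) = (1.93×10⁷)^(1/4) = 66.3 K.

T_eq ≈ 66.3 K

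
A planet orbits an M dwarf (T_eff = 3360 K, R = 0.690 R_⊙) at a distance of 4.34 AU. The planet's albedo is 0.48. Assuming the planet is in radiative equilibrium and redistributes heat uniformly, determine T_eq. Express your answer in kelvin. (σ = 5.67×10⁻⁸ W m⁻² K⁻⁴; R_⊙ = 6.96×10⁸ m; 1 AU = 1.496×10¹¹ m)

R_⋆ = 0.690 × 6.96×10⁸ = 4.80×10⁸ m.
d = 4.34 AU = 6.49×10¹¹ m.
L = 4πR_⋆²σT_⋆⁴ = 4π(4.80×10⁸)² × 5.67×10⁻⁸ × (3360)⁴ = 2.09×10²⁵ W.
S = L/(4πd²) = 3.95 W m⁻².
Energy balance: absorbed = emitted ⇒ πR²·S(1−A) = 4πR²·σT_eq⁴, so T_eq⁴ = S(1−A)/(4σ).
T_eq = [3.95 × 0.52 / (4 × 5.67×10⁻⁸)]^(1/4) = (9.07×10⁶)^(1/4) = 54.9 K.

T_eq ≈ 54.9 K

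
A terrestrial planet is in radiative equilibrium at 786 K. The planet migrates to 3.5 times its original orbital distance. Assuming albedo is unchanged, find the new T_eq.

T_eq ≈ 420 K

T_eq ∝ L^(1/4) · d^(−1/2).
T′ = 786 / 3.5^(1/2) = 420 K.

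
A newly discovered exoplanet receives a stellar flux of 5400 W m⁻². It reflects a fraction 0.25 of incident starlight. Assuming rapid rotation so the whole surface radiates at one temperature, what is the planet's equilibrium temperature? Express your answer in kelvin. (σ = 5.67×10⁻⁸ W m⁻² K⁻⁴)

T_eq ≈ 366 K

Energy balance: absorbed = emitted ⇒ πR²·S(1−A) = 4πR²·σT_eq⁴, so T_eq⁴ = S(1−A)/(4σ).
T_eq = [5400 × 0.75 / (4 × 5.67×10⁻⁸)]^(1/4) = (1.79×10¹⁰)^(1/4) = 366 K.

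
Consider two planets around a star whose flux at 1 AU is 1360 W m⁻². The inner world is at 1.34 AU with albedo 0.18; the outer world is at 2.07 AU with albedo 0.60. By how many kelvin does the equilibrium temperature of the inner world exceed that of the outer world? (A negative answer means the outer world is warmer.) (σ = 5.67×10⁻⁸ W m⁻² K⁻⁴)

ΔT ≈ 74.9 K

T_eq = [S₀(1−A)/(4σd²)]^(1/4), so T ∝ (1−A)^(1/4) / √d.
T₁ = [1360×0.82/(4×5.67×10⁻⁸×1.34²)]^(1/4) = 228.76 K.
T₂ = [1360×0.40/(4×5.67×10⁻⁸×2.07²)]^(1/4) = 153.82 K.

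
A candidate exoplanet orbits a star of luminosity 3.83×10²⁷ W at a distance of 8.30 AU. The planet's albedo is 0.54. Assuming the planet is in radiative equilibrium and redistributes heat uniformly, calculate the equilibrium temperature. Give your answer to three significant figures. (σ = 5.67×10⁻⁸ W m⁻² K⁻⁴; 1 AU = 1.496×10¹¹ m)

d = 8.30 AU = 1.24×10¹² m.
Flux: S = L/(4πd²) = 3.83×10²⁷/(4π×(1.24×10¹²)²) = 198 W m⁻².
Energy balance: absorbed = emitted ⇒ πR²·S(1−A) = 4πR²·σT_eq⁴, so T_eq⁴ = S(1−A)/(4σ).
T_eq = [198 × 0.46 / (4 × 5.67×10⁻⁸)]^(1/4) = (4.01×10⁸)^(1/4) = 142 K.

T_eq ≈ 142 K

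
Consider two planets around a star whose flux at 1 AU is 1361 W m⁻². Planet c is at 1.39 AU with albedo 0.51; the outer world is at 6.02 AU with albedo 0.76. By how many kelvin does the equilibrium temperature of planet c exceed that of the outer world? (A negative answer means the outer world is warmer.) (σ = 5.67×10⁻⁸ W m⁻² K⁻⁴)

T_eq = [S₀(1−A)/(4σd²)]^(1/4), so T ∝ (1−A)^(1/4) / √d.
T₁ = [1361×0.49/(4×5.67×10⁻⁸×1.39²)]^(1/4) = 197.51 K.
T₂ = [1361×0.24/(4×5.67×10⁻⁸×6.02²)]^(1/4) = 79.40 K.

ΔT ≈ 118.1 K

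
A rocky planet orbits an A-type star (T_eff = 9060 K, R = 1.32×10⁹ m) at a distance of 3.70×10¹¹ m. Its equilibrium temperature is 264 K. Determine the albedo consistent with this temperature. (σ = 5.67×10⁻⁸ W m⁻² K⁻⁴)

L = 4πR_⋆²σT_⋆⁴ = 4π(1.32×10⁹)² × 5.67×10⁻⁸ × (9060)⁴ = 8.36×10²⁷ W.
S = L/(4πd²) = 4860 W m⁻².
From T_eq⁴ = S(1−A)/(4σ): 1−A = 4σT_eq⁴/S.
1−A = 4 × 5.67×10⁻⁸ × (264)⁴ / 4860 = 0.227.

A ≈ 0.77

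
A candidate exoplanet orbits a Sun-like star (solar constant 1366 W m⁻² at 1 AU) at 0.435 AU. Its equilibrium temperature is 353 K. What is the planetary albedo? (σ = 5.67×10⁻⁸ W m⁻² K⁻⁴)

A ≈ 0.51

Flux at 0.435 AU: S = 1366/0.435² = 7220 W m⁻².
From T_eq⁴ = S(1−A)/(4σ): 1−A = 4σT_eq⁴/S.
1−A = 4 × 5.67×10⁻⁸ × (353)⁴ / 7220 = 0.488.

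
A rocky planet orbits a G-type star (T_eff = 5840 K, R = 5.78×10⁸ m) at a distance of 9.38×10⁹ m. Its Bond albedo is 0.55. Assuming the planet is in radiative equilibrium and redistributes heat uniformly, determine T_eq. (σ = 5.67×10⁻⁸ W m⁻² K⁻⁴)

L = 4πR_⋆²σT_⋆⁴ = 4π(5.78×10⁸)² × 5.67×10⁻⁸ × (5840)⁴ = 2.77×10²⁶ W.
S = L/(4πd²) = 2.50×10⁵ W m⁻².
Energy balance: absorbed = emitted ⇒ πR²·S(1−A) = 4πR²·σT_eq⁴, so T_eq⁴ = S(1−A)/(4σ).
T_eq = [2.50×10⁵ × 0.45 / (4 × 5.67×10⁻⁸)]^(1/4) = (4.97×10¹¹)^(1/4) = 840 K.

T_eq ≈ 840 K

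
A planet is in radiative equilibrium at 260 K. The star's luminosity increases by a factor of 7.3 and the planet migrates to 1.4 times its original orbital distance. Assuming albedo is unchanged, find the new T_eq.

T_eq ∝ L^(1/4) · d^(−1/2).
T′ = 260 × 7.3^(1/4) / 1.4^(1/2) = 361 K.

T_eq ≈ 361 K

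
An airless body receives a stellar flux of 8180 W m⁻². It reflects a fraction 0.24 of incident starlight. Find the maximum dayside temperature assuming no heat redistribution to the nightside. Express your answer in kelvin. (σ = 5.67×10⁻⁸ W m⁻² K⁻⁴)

With no redistribution each surface element balances locally: S(1−A) = σT⁴.
T = [8180 × 0.76 / 5.67×10⁻⁸]^(1/4) = (1.10×10¹¹)^(1/4) = 575 K.

T_ss ≈ 575 K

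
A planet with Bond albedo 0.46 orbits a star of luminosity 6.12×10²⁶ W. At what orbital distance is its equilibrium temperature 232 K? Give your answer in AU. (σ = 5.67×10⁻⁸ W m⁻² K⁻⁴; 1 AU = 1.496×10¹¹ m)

From T_eq⁴ = L(1−A)/(16πσd²): d = √[L(1−A)/(16πσT_eq⁴)].
d = √[6.12×10²⁶ × 0.54 / (16π × 5.67×10⁻⁸ × (232)⁴)] = 2.00×10¹¹ m = 1.34 AU.

d ≈ 1.34 AU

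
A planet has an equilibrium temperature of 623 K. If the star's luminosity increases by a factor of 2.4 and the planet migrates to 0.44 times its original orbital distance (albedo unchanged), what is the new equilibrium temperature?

T_eq ≈ 1170 K

T_eq ∝ L^(1/4) · d^(−1/2).
T′ = 623 × 2.4^(1/4) / 0.44^(1/2) = 1170 K.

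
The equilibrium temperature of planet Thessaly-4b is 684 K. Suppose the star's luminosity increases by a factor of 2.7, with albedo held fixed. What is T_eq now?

T_eq ≈ 877 K

T_eq ∝ L^(1/4) · d^(−1/2).
T′ = 684 × 2.7^(1/4) = 877 K.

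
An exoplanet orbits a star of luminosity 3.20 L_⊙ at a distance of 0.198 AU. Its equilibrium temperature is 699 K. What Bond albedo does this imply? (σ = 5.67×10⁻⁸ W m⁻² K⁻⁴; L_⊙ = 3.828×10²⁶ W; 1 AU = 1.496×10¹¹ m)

A ≈ 0.51

d = 0.198 AU = 2.96×10¹⁰ m.
L = 3.20 × 3.828×10²⁶ = 1.22×10²⁷ W.
Flux: S = L/(4πd²) = 1.22×10²⁷/(4π×(2.96×10¹⁰)²) = 1.11×10⁵ W m⁻².
From T_eq⁴ = S(1−A)/(4σ): 1−A = 4σT_eq⁴/S.
1−A = 4 × 5.67×10⁻⁸ × (699)⁴ / 1.11×10⁵ = 0.487.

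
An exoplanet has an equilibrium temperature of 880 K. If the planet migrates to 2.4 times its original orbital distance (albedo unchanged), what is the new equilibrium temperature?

T_eq ≈ 568 K

T_eq ∝ L^(1/4) · d^(−1/2).
T′ = 880 / 2.4^(1/2) = 568 K.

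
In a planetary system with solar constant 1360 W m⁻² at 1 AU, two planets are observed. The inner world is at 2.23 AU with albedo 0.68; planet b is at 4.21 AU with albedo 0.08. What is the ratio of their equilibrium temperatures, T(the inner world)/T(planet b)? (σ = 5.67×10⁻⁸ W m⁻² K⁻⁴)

T₁/T₂ ≈ 1.055

T_eq = [S₀(1−A)/(4σd²)]^(1/4), so T ∝ (1−A)^(1/4) / √d.
T₁ = [1360×0.32/(4×5.67×10⁻⁸×2.23²)]^(1/4) = 140.16 K.
T₂ = [1360×0.92/(4×5.67×10⁻⁸×4.21²)]^(1/4) = 132.83 K.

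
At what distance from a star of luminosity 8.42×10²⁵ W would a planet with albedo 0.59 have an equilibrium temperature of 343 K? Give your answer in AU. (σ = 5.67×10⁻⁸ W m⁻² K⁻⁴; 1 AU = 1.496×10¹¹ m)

From T_eq⁴ = L(1−A)/(16πσd²): d = √[L(1−A)/(16πσT_eq⁴)].
d = √[8.42×10²⁵ × 0.41 / (16π × 5.67×10⁻⁸ × (343)⁴)] = 2.96×10¹⁰ m = 0.198 AU.

d ≈ 0.198 AU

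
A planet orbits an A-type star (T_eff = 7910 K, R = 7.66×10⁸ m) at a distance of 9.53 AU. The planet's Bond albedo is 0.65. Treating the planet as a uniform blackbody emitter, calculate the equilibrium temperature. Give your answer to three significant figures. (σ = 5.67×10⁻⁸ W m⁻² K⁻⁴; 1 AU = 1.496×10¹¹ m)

d = 9.53 AU = 1.43×10¹² m.
L = 4πR_⋆²σT_⋆⁴ = 4π(7.66×10⁸)² × 5.67×10⁻⁸ × (7910)⁴ = 1.64×10²⁷ W.
S = L/(4πd²) = 64.1 W m⁻².
Energy balance: absorbed = emitted ⇒ πR²·S(1−A) = 4πR²·σT_eq⁴, so T_eq⁴ = S(1−A)/(4σ).
T_eq = [64.1 × 0.35 / (4 × 5.67×10⁻⁸)]^(1/4) = (9.89×10⁷)^(1/4) = 99.7 K.

T_eq ≈ 99.7 K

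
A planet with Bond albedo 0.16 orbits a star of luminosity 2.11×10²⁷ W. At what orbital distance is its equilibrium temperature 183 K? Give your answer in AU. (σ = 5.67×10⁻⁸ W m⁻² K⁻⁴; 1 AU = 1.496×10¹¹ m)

d ≈ 4.98 AU

From T_eq⁴ = L(1−A)/(16πσd²): d = √[L(1−A)/(16πσT_eq⁴)].
d = √[2.11×10²⁷ × 0.84 / (16π × 5.67×10⁻⁸ × (183)⁴)] = 7.45×10¹¹ m = 4.98 AU.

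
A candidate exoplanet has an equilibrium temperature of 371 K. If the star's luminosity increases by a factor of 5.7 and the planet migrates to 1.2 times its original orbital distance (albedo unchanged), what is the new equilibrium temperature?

T_eq ≈ 523 K

T_eq ∝ L^(1/4) · d^(−1/2).
T′ = 371 × 5.7^(1/4) / 1.2^(1/2) = 523 K.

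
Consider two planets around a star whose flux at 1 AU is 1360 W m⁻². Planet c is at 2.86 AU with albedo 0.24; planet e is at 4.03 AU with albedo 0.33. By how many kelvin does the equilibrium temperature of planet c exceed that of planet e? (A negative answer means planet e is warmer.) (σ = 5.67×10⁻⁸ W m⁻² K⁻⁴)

T_eq = [S₀(1−A)/(4σd²)]^(1/4), so T ∝ (1−A)^(1/4) / √d.
T₁ = [1360×0.76/(4×5.67×10⁻⁸×2.86²)]^(1/4) = 153.64 K.
T₂ = [1360×0.67/(4×5.67×10⁻⁸×4.03²)]^(1/4) = 125.41 K.

ΔT ≈ 28.2 K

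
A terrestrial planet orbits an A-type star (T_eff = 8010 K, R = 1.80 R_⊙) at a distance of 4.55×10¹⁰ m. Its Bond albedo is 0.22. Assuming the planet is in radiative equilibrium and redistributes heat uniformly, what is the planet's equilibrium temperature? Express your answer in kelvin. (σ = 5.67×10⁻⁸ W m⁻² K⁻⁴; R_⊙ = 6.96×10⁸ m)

T_eq ≈ 883 K

R_⋆ = 1.80 × 6.96×10⁸ = 1.25×10⁹ m.
L = 4πR_⋆²σT_⋆⁴ = 4π(1.25×10⁹)² × 5.67×10⁻⁸ × (8010)⁴ = 4.60×10²⁷ W.
S = L/(4πd²) = 1.77×10⁵ W m⁻².
Energy balance: absorbed = emitted ⇒ πR²·S(1−A) = 4πR²·σT_eq⁴, so T_eq⁴ = S(1−A)/(4σ).
T_eq = [1.77×10⁵ × 0.78 / (4 × 5.67×10⁻⁸)]^(1/4) = (6.09×10¹¹)^(1/4) = 883 K.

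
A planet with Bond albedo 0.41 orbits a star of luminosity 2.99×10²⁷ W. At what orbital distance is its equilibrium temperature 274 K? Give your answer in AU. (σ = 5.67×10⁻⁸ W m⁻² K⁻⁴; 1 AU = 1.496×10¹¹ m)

d ≈ 2.22 AU

From T_eq⁴ = L(1−A)/(16πσd²): d = √[L(1−A)/(16πσT_eq⁴)].
d = √[2.99×10²⁷ × 0.59 / (16π × 5.67×10⁻⁸ × (274)⁴)] = 3.31×10¹¹ m = 2.22 AU.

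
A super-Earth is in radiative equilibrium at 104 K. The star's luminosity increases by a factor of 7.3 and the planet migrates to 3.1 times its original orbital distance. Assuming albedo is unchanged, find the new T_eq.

T_eq ≈ 97.1 K

T_eq ∝ L^(1/4) · d^(−1/2).
T′ = 104 × 7.3^(1/4) / 3.1^(1/2) = 97.1 K.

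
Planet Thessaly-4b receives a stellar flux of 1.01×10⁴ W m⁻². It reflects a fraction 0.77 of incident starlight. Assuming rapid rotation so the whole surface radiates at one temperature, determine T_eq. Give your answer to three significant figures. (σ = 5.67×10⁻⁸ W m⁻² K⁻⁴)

Energy balance: absorbed = emitted ⇒ πR²·S(1−A) = 4πR²·σT_eq⁴, so T_eq⁴ = S(1−A)/(4σ).
T_eq = [1.01×10⁴ × 0.23 / (4 × 5.67×10⁻⁸)]^(1/4) = (1.02×10¹⁰)^(1/4) = 318 K.

T_eq ≈ 318 K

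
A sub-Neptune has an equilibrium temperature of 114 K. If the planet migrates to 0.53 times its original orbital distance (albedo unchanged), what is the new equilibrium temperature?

T_eq ∝ L^(1/4) · d^(−1/2).
T′ = 114 / 0.53^(1/2) = 157 K.

T_eq ≈ 157 K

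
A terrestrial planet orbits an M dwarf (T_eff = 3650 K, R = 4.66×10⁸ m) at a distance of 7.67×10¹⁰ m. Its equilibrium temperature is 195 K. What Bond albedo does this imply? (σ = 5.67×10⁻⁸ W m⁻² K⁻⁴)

A ≈ 0.12

L = 4πR_⋆²σT_⋆⁴ = 4π(4.66×10⁸)² × 5.67×10⁻⁸ × (3650)⁴ = 2.75×10²⁵ W.
S = L/(4πd²) = 371 W m⁻².
From T_eq⁴ = S(1−A)/(4σ): 1−A = 4σT_eq⁴/S.
1−A = 4 × 5.67×10⁻⁸ × (195)⁴ / 371 = 0.883.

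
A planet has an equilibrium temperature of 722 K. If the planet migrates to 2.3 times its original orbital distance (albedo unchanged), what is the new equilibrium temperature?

T_eq ∝ L^(1/4) · d^(−1/2).
T′ = 722 / 2.3^(1/2) = 476 K.

T_eq ≈ 476 K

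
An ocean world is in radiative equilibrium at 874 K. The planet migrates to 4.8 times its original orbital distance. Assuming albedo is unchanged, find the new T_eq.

T_eq ≈ 399 K

T_eq ∝ L^(1/4) · d^(−1/2).
T′ = 874 / 4.8^(1/2) = 399 K.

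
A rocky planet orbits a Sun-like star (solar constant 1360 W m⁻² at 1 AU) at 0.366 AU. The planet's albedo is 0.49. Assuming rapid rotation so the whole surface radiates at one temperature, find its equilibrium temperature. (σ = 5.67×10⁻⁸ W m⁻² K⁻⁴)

Flux at 0.366 AU: S = 1360/0.366² = 1.02×10⁴ W m⁻².
Energy balance: absorbed = emitted ⇒ πR²·S(1−A) = 4πR²·σT_eq⁴, so T_eq⁴ = S(1−A)/(4σ).
T_eq = [1.02×10⁴ × 0.51 / (4 × 5.67×10⁻⁸)]^(1/4) = (2.28×10¹⁰)^(1/4) = 389 K.

T_eq ≈ 389 K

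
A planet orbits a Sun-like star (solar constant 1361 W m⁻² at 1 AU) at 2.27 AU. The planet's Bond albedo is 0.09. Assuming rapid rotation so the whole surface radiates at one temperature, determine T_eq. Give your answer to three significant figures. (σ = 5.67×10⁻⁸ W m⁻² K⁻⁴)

T_eq ≈ 180 K

Flux at 2.27 AU: S = 1361/2.27² = 264 W m⁻².
Energy balance: absorbed = emitted ⇒ πR²·S(1−A) = 4πR²·σT_eq⁴, so T_eq⁴ = S(1−A)/(4σ).
T_eq = [264 × 0.91 / (4 × 5.67×10⁻⁸)]^(1/4) = (1.06×10⁹)^(1/4) = 180 K.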